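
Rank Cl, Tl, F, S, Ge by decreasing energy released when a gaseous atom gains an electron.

F is in period 2, group 17; S is in period 3, group 16; Cl is in period 3, group 17; Ge is in period 4, group 14; Tl is in period 6, group 13.
EA tends to increase across a period and decrease down a group, though the pattern is less regular than for IE or radius.
Neither a single period nor a single group — weigh both effects.
Ge > Tl: relative to Tl, both the across-period and down-group shifts push Ge's electron affinity up.
S > Ge: both effects reinforce here, so S is clearly the higher of the two.
F > S: relative to S, both the across-period and down-group shifts push F's electron affinity up.
Cl > F: this pair runs against the simple trend — see the exception note.
Note the exception: Cl has a higher electron affinity than F, contrary to the simple trend — F's small 2p subshell makes the incoming electron feel strong e⁻–e⁻ repulsion, so Cl actually releases more energy on gaining an electron.
Tabulated electron affinity (kJ/mol): F 328, S 200, Cl 349, Ge 119, Tl 19.
So from highest to lowest: Cl > F > S > Ge > Tl.

Cl > F > S > Ge > Tl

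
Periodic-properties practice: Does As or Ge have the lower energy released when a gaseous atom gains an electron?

Ge is in period 4, group 14; As is in period 4, group 15.
Electron affinity generally becomes more exothermic across a period toward the halogens and less exothermic down a group.
All lie in period 4; the across-period trend (electron affinity increases left to right) applies, with the exception below.
Note the exception: Ge has a higher electron affinity than As, contrary to the simple trend — adding an electron to As's half-filled 4p³ is unfavourable, so Ge (4p²) has the more exothermic EA.
For reference (kJ/mol): Ge 119, As 78.
So As has the lower energy released when a gaseous atom gains an electron (As < Ge).

As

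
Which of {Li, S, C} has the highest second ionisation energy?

Li

The second ionization energy removes an electron from the +1 ion. For each element: Li⁺ is the bare [He] core; S⁺ still has 5 valence electrons; C⁺ still has 3 valence electrons.
Core electrons are held far more tightly than valence electrons, so Li tops the IE_2 order.
Valence configurations: S⁺ [Ne]3s²3p³, C⁺ [He]2s²2p¹.
The numbers (kJ/mol): Li 7298, S 2252, C 2353.
Putting it together, IE_2: S < C < Li.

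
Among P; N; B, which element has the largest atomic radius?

P

B is in period 2, group 13; N is in period 2, group 15; P is in period 3, group 15.
Across a period the added protons contract the valence shell; down a group each new principal shell makes the atom larger.
These span different periods and groups, so the two trends combine.
B > N: both are in period 2; the period trend gives B the larger value.
P > B: period and group pull opposite ways; the down-group shift dominates (111 vs 85 pm).
Approximate values (pm): B 85, N 71, P 111.
The largest atomic radius among these belongs to P.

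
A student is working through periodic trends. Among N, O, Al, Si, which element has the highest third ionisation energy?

O

IE_3 is the cost of taking one more electron from the +2 cation: N²⁺ still has 3 valence electrons; O²⁺ still has 4 valence electrons; Al²⁺ still has 1 valence electron; Si²⁺ still has 2 valence electrons.
All are still removing valence electrons, so compare the +2 ions as you would atoms: IE_3 generally rises across a period (higher Z_eff) and falls down a group (larger shell), subject to the usual subshell exceptions.
Valence configurations: N²⁺ [He]2s²2p¹, O²⁺ [He]2s²2p², Al²⁺ [Ne]3s¹, Si²⁺ [Ne]3s².
The numbers (kJ/mol): N 4578, O 5300, Al 2745, Si 3232.
Hence IE_3: Al < Si < N < O.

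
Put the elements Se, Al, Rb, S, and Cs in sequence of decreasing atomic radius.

Cs > Rb > Al > Se > S

Al is in period 3, group 13; S is in period 3, group 16; Se is in period 4, group 16; Rb is in period 5, group 1; Cs is in period 6, group 1.
Moving right in a period, electrons are added to the same shell under a stronger nuclear pull, so atoms get smaller; moving down, a new shell is opened and atoms get larger.
Here both period and group differ, so the two effects have to be weighed against each other.
Se > S: they share group 16; the group trend gives Se the larger value.
Al > Se: the two effects oppose for this pair; the across-period effect wins (126 vs 116 pm).
Rb > Al: both effects reinforce here, so Rb is clearly the larger of the two.
Cs > Rb: they share group 1; the group trend gives Cs the larger value.
Approximate values (pm): Al 126, S 103, Se 116, Rb 210, Cs 232.
So from largest to smallest: Cs > Rb > Al > Se > S.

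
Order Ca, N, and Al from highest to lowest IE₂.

The second ionization energy removes an electron from the +1 ion. For each element: Ca⁺ still has 1 valence electron; N⁺ still has 4 valence electrons; Al⁺ still has 2 valence electrons.
All are still removing valence electrons, so compare the +1 ions as you would atoms: IE_2 generally rises across a period (higher Z_eff) and falls down a group (larger shell), subject to the usual subshell exceptions.
Valence configurations: Ca⁺ [Ar]4s¹, N⁺ [He]2s²2p², Al⁺ [Ne]3s².
Approximate IE_2 values (kJ/mol): Ca 1145, N 2856, Al 1817.
Hence IE_2: Ca < Al < N.

N > Al > Ca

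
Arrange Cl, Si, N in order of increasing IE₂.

Si < Cl < N

Consider each +1 ion: Cl⁺ still has 6 valence electrons; Si⁺ still has 3 valence electrons; N⁺ still has 4 valence electrons.
All are still removing valence electrons, so compare the +1 ions as you would atoms: IE_2 generally rises across a period (higher Z_eff) and falls down a group (larger shell), subject to the usual subshell exceptions.
Valence configurations: Cl⁺ [Ne]3s²3p⁴, Si⁺ [Ne]3s²3p¹, N⁺ [He]2s²2p².
Tabulated IE_2 (kJ/mol): Cl 2298, Si 1577, N 2856.
So the second ionization energies run Si < Cl < N.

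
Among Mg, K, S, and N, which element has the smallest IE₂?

Consider each +1 ion: Mg⁺ still has 1 valence electron; K⁺ is the bare [Ar] core; S⁺ still has 5 valence electrons; N⁺ still has 4 valence electrons.
Core electrons are held far more tightly than valence electrons, so K tops the IE_2 order.
Valence configurations: Mg⁺ [Ne]3s¹, S⁺ [Ne]3s²3p³, N⁺ [He]2s²2p².
Tabulated IE_2 (kJ/mol): Mg 1451, K 3052, S 2252, N 2856.
Putting it together, IE_2: Mg < S < N < K.

Mg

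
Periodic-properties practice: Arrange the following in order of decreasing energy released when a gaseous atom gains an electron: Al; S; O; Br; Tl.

Atoms with high Z_eff and room in the valence shell (especially the halogens) have the most exothermic electron affinities.
Neither a single period nor a single group — weigh both effects.
Al > Tl: Al sits above Tl in group 13, so the down-group effect alone puts Al higher.
O > Al: both effects reinforce here, so O is clearly the higher of the two.
S > O: this pair runs against the simple trend — see the exception note.
Br > S: the two effects oppose for this pair; the across-period effect wins (325 vs 200 kJ/mol).
Note the exception: S has a higher electron affinity than O, contrary to the simple trend — the compact 2p subshell of O repels the added electron more than S's larger 3p does.
For reference (kJ/mol): O 141, Al 42, S 200, Br 325, Tl 19.
So from highest to lowest: Br > S > O > Al > Tl.

Br > S > O > Al > Tl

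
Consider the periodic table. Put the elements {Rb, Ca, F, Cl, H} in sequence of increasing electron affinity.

H is in period 1, group 1; F is in period 2, group 17; Cl is in period 3, group 17; Ca is in period 4, group 2; Rb is in period 5, group 1.
EA tends to increase across a period and decrease down a group, though the pattern is less regular than for IE or radius.
Neither a single period nor a single group — weigh both effects.
Rb > Ca: this pair runs against the simple trend — see the exception note.
H > Rb: H sits above Rb in group 1, so the down-group effect alone puts H higher.
F > H: the two effects oppose for this pair; the across-period effect wins (328 vs 73 kJ/mol).
Cl > F: this pair runs against the simple trend — see the exception note.
Note the exception: Rb has a higher electron affinity than Ca, contrary to the simple trend — adding an electron to Ca (ns²) has to open a new, higher-energy np subshell, which is unfavourable.
Note the exception: Cl has a higher electron affinity than F, contrary to the simple trend — F's small 2p subshell makes the incoming electron feel strong e⁻–e⁻ repulsion, so Cl actually releases more energy on gaining an electron.
Approximate values (kJ/mol): H 73, F 328, Cl 349, Ca 2, Rb 47.
So from lowest to highest: Ca < Rb < H < F < Cl.

Ca, Rb, H, F, Cl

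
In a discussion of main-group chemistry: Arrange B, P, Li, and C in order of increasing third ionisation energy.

After 2 electrons have been removed, what remains? B²⁺ still has 1 valence electron; P²⁺ still has 3 valence electrons; Li²⁺ is already 1 electron into the core; C²⁺ still has 2 valence electrons.
Core electrons are held far more tightly than valence electrons, so Li tops the IE_3 order.
Valence configurations: B²⁺ [He]2s¹, P²⁺ [Ne]3s²3p¹, C²⁺ [He]2s².
Approximate IE_3 values (kJ/mol): B 3660, P 2914, Li 11815, C 4620.
Putting it together, IE_3: P < B < C < Li.

P < B < C < Li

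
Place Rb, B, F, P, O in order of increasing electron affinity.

B < Rb < P < O < F

B is in period 2, group 13; O is in period 2, group 16; F is in period 2, group 17; P is in period 3, group 15; Rb is in period 5, group 1.
EA tends to increase across a period and decrease down a group, though the pattern is less regular than for IE or radius.
Neither a single period nor a single group — weigh both effects.
Rb > B: this pair runs against the simple trend — see the exception note.
P > Rb: both effects reinforce here, so P is clearly the higher of the two.
O > P: both effects reinforce here, so O is clearly the higher of the two.
F > O: both are in period 2; the period trend gives F the larger value.
Note the exception: Rb has a higher electron affinity than B, contrary to the simple trend — B's ns²np¹ configuration gives only a small electron affinity — the sparsely filled np subshell binds an added electron weakly.
Tabulated electron affinity (kJ/mol): B 27, O 141, F 328, P 72, Rb 47.
So from lowest to highest: B < Rb < P < O < F.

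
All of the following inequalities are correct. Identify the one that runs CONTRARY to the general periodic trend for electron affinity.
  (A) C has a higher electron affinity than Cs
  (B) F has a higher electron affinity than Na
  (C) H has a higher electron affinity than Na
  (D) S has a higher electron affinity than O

(D)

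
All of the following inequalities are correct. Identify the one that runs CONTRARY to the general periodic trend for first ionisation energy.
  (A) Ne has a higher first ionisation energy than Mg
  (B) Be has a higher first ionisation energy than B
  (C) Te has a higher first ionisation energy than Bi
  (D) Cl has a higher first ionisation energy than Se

(B)

The general trend: first ionisation energy increases across a period and decreases down a group.
(A) Ne (period 2, group 18) vs Mg (period 3, group 2): the stated order agrees with the simple trend.
(B) Be (period 2, group 2) vs B (period 2, group 13): the stated order contradicts the simple trend.
(C) Te (period 5, group 16) vs Bi (period 6, group 15): the stated order agrees with the simple trend.
(D) Cl (period 3, group 17) vs Se (period 4, group 16): the stated order agrees with the simple trend.
The exception is (B): removing B's lone 2p electron is easier than breaking Be's filled 2s².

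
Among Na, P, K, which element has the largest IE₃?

The third ionization energy removes an electron from the +2 ion. For each element: Na²⁺ is already 1 electron into the core; P²⁺ still has 3 valence electrons; K²⁺ is already 1 electron into the core.
Core electrons are held far more tightly than valence electrons, so K and Na top the IE_3 order.
Approximate IE_3 values (kJ/mol): Na 6910, P 2914, K 4420.
Overall IE_3 order: P < K < Na.

Na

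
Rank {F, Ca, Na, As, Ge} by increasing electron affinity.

Ca, Na, As, Ge, F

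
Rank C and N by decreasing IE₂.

N > C

Consider each +1 ion: C⁺ still has 3 valence electrons; N⁺ still has 4 valence electrons.
All are still removing valence electrons, so compare the +1 ions as you would atoms: IE_2 generally rises across a period (higher Z_eff) and falls down a group (larger shell), subject to the usual subshell exceptions.
Valence configurations: C⁺ [He]2s²2p¹, N⁺ [He]2s²2p².
Approximate IE_2 values (kJ/mol): C 2353, N 2856.
Hence IE_2: C < N.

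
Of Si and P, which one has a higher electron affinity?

Si is in period 3, group 14; P is in period 3, group 15.
EA tends to increase across a period and decrease down a group, though the pattern is less regular than for IE or radius.
All lie in period 3; the across-period trend (electron affinity increases left to right) applies, with the exception below.
Note the exception: Si has a higher electron affinity than P, contrary to the simple trend — adding an electron to P's half-filled 3p³ is unfavourable, so Si (3p²) has the more exothermic EA.
Approximate values (kJ/mol): Si 134, P 72.
So Si has the higher electron affinity (Si > P).

Si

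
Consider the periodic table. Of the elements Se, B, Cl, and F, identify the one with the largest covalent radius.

B is in period 2, group 13; F is in period 2, group 17; Cl is in period 3, group 17; Se is in period 4, group 16.
Moving right in a period, electrons are added to the same shell under a stronger nuclear pull, so atoms get smaller; moving down, a new shell is opened and atoms get larger.
Neither a single period nor a single group — weigh both effects.
B > F: B lies to the left of F in period 2, so the across-period effect alone puts B larger.
Cl > B: the two effects oppose for this pair; the down-group effect wins (99 vs 85 pm).
Se > Cl: both effects reinforce here, so Se is clearly the larger of the two.
Approximate values (pm): B 85, F 64, Cl 99, Se 116.
The largest covalent radius among these belongs to Se.

Se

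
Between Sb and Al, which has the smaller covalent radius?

Atomic radius shrinks across a period as nuclear charge pulls the same shell inward, and grows down a group as new shells are added.
Here both period and group differ, so the two effects have to be weighed against each other.
Sb > Al: the two effects oppose for this pair; the down-group effect wins (140 vs 126 pm).
Tabulated atomic radius (pm): Al 126, Sb 140.
So Al has the smaller covalent radius (Al < Sb).

Al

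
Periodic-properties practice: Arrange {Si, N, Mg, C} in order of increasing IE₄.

The fourth ionization energy removes an electron from the +3 ion. For each element: Si³⁺ still has 1 valence electron; N³⁺ still has 2 valence electrons; Mg³⁺ is already 1 electron into the core; C³⁺ still has 1 valence electron.
Breaking into a closed-shell core is much more expensive than removing a leftover valence electron — Mg has the largest IE_4 here.
Valence configurations: Si³⁺ [Ne]3s¹, N³⁺ [He]2s², C³⁺ [He]2s¹.
Tabulated IE_4 (kJ/mol): Si 4356, N 7475, Mg 10543, C 6223.
Hence IE_4: Si < C < N < Mg.

Si < C < N < Mg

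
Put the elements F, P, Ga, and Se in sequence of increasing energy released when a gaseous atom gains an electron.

Ga < P < Se < F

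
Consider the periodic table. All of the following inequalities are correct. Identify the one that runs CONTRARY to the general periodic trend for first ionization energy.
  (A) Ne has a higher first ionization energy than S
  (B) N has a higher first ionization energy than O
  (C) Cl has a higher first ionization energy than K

(B)

The general trend: first ionization energy increases across a period and decreases down a group.
(A) Ne (period 2, group 18) vs S (period 3, group 16): the stated order agrees with the simple trend.
(B) N (period 2, group 15) vs O (period 2, group 16): the stated order contradicts the simple trend.
(C) Cl (period 3, group 17) vs K (period 4, group 1): the stated order agrees with the simple trend.
The exception is (B): pairing an electron in O's 2p⁴ costs repulsion energy, so O ionizes more easily than half-filled N (2p³).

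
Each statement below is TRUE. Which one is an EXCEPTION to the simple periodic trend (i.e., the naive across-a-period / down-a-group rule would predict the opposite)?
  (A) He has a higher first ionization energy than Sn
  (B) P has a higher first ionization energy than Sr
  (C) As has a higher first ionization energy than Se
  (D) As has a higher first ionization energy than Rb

(C)

The general trend: first ionization energy increases across a period and decreases down a group.
(A) He (period 1, group 18) vs Sn (period 5, group 14): the stated order agrees with the simple trend.
(B) P (period 3, group 15) vs Sr (period 5, group 2): the stated order agrees with the simple trend.
(C) As (period 4, group 15) vs Se (period 4, group 16): the stated order contradicts the simple trend.
(D) As (period 4, group 15) vs Rb (period 5, group 1): the stated order agrees with the simple trend.
The exception is (C): Se (4p⁴) ionizes more easily than half-filled As (4p³).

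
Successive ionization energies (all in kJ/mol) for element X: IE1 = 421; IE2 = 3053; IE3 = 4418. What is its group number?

Group 1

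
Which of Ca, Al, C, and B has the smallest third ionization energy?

Al

After 2 electrons have been removed, what remains? Ca²⁺ is the bare [Ar] core; Al²⁺ still has 1 valence electron; C²⁺ still has 2 valence electrons; B²⁺ still has 1 valence electron.
Breaking into a closed-shell core is much more expensive than removing a leftover valence electron — Ca has the largest IE_3 here.
Valence configurations: Al²⁺ [Ne]3s¹, C²⁺ [He]2s², B²⁺ [He]2s¹.
Tabulated IE_3 (kJ/mol): Ca 4912, Al 2745, C 4620, B 3660.
Hence IE_3: Al < B < C < Ca.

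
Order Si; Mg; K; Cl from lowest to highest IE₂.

Mg, Si, Cl, K

After 1 electron has been removed, what remains? Si⁺ still has 3 valence electrons; Mg⁺ still has 1 valence electron; K⁺ is the bare [Ar] core; Cl⁺ still has 6 valence electrons.
Pulling an electron out of a noble-gas core costs far more than removing a remaining valence electron, so K sits at the high end of IE_2.
Valence configurations: Si⁺ [Ne]3s²3p¹, Mg⁺ [Ne]3s¹, Cl⁺ [Ne]3s²3p⁴.
Tabulated IE_2 (kJ/mol): Si 1577, Mg 1451, K 3052, Cl 2298.
Putting it together, IE_2: Mg < Si < Cl < K.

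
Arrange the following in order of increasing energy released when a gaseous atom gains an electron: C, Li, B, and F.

B < Li < C < F

Li is in period 2, group 1; B is in period 2, group 13; C is in period 2, group 14; F is in period 2, group 17.
EA tends to increase across a period and decrease down a group, though the pattern is less regular than for IE or radius.
All lie in period 2; the across-period trend (electron affinity increases left to right) applies, with the exception below.
Note the exception: Li has a higher electron affinity than B, contrary to the simple trend — B's ns²np¹ configuration gives only a small electron affinity — the sparsely filled np subshell binds an added electron weakly.
Approximate values (kJ/mol): Li 60, B 27, C 122, F 328.
So from lowest to highest: B < Li < C < F.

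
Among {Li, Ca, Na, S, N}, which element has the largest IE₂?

After 1 electron has been removed, what remains? Li⁺ is the bare [He] core; Ca⁺ still has 1 valence electron; Na⁺ is the bare [Ne] core; S⁺ still has 5 valence electrons; N⁺ still has 4 valence electrons.
Pulling an electron out of a noble-gas core costs far more than removing a remaining valence electron, so Na and Li sit at the high end of IE_2.
Valence configurations: Ca⁺ [Ar]4s¹, S⁺ [Ne]3s²3p³, N⁺ [He]2s²2p².
Tabulated IE_2 (kJ/mol): Li 7298, Ca 1145, Na 4562, S 2252, N 2856.
So the second ionization energies run Ca < S < N < Na < Li.

Li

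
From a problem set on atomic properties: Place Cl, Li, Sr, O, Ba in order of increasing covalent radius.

Li is in period 2, group 1; O is in period 2, group 16; Cl is in period 3, group 17; Sr is in period 5, group 2; Ba is in period 6, group 2.
Moving right in a period, electrons are added to the same shell under a stronger nuclear pull, so atoms get smaller; moving down, a new shell is opened and atoms get larger.
Here both period and group differ, so the two effects have to be weighed against each other.
Cl > O: period and group pull opposite ways; the down-group shift dominates (99 vs 63 pm).
Li > Cl: the two effects oppose for this pair; the across-period effect wins (133 vs 99 pm).
Sr > Li: the two effects oppose for this pair; the down-group effect wins (185 vs 133 pm).
Ba > Sr: Ba sits below Sr in group 2, so the down-group effect alone puts Ba larger.
For reference (pm): Li 133, O 63, Cl 99, Sr 185, Ba 196.
So from smallest to largest: O < Cl < Li < Sr < Ba.

O < Cl < Li < Sr < Ba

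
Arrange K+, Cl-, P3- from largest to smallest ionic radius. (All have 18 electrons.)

All of these have 18 electrons, so size is governed by nuclear charge alone: the more protons, the stronger the pull on the same electron cloud, and the smaller the ion.
Nuclear charges: K+ (Z=19), Cl- (Z=17), P3- (Z=15).
Largest to smallest: P3- > Cl- > K+.

P3- > Cl- > K+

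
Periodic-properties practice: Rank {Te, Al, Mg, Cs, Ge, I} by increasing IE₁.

Cs < Al < Mg < Ge < Te < I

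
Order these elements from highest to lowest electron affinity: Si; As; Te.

Te > Si > As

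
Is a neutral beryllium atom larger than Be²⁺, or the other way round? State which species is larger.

Forming Be²⁺ removes 2 electrons from Be. Fewer electrons for the same nuclear charge means less shielding and a higher Z_eff on the remaining electrons, and for main-group metals the entire outer shell is lost.
A cation is smaller than its parent atom: Be²⁺ < Be.

Be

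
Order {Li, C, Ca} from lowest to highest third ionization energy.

C, Ca, Li

The third ionization energy removes an electron from the +2 ion. For each element: Li²⁺ is already 1 electron into the core; C²⁺ still has 2 valence electrons; Ca²⁺ is the bare [Ar] core.
Pulling an electron out of a noble-gas core costs far more than removing a remaining valence electron, so Ca and Li sit at the high end of IE_3.
Approximate IE_3 values (kJ/mol): Li 11815, C 4620, Ca 4912.
Overall IE_3 order: C < Ca < Li.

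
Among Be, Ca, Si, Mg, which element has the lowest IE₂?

Ca

The second ionization energy removes an electron from the +1 ion. For each element: Be⁺ still has 1 valence electron; Ca⁺ still has 1 valence electron; Si⁺ still has 3 valence electrons; Mg⁺ still has 1 valence electron.
All are still removing valence electrons, so compare the +1 ions as you would atoms: IE_2 generally rises across a period (higher Z_eff) and falls down a group (larger shell), subject to the usual subshell exceptions.
Valence configurations: Be⁺ [He]2s¹, Ca⁺ [Ar]4s¹, Si⁺ [Ne]3s²3p¹, Mg⁺ [Ne]3s¹.
Tabulated IE_2 (kJ/mol): Be 1757, Ca 1145, Si 1577, Mg 1451.
Hence IE_2: Ca < Mg < Si < Be.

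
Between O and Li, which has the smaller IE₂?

O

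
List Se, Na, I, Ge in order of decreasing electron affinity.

Atoms with high Z_eff and room in the valence shell (especially the halogens) have the most exothermic electron affinities.
These span different periods and groups, so the two trends combine.
Ge > Na: the two effects oppose for this pair; the across-period effect wins (119 vs 53 kJ/mol).
Se > Ge: Se lies to the right of Ge in period 4, so the across-period effect alone puts Se higher.
I > Se: period and group pull opposite ways; the across-period shift dominates (295 vs 195 kJ/mol).
For reference (kJ/mol): Na 53, Ge 119, Se 195, I 295.
So from highest to lowest: I > Se > Ge > Na.

I, Se, Ge, Na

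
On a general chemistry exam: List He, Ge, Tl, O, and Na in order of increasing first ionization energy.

Na, Tl, Ge, O, He

He is in period 1, group 18; O is in period 2, group 16; Na is in period 3, group 1; Ge is in period 4, group 14; Tl is in period 6, group 13.
IE₁ increases left→right with effective nuclear charge and decreases top→bottom as the valence shell moves farther out.
Neither a single period nor a single group — weigh both effects.
Tl > Na: the two effects oppose for this pair; the across-period effect wins (589 vs 496 kJ/mol).
Ge > Tl: relative to Tl, both the across-period and down-group shifts push Ge's first ionization energy up.
O > Ge: both effects reinforce here, so O is clearly the higher of the two.
He > O: relative to O, both the across-period and down-group shifts push He's first ionization energy up.
Tabulated first ionization energy (kJ/mol): He 2372, O 1314, Na 496, Ge 762, Tl 589.
So from lowest to highest: Na < Tl < Ge < O < He.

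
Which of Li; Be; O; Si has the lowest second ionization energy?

Si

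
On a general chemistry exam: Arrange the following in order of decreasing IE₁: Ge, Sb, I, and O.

O, I, Sb, Ge

O is in period 2, group 16; Ge is in period 4, group 14; Sb is in period 5, group 15; I is in period 5, group 17.
First ionization energy rises across a period (greater Z_eff holds electrons more tightly) and falls down a group (valence electrons are farther from the nucleus).
Neither a single period nor a single group — weigh both effects.
Sb > Ge: period and group pull opposite ways; the across-period shift dominates (831 vs 762 kJ/mol).
I > Sb: both are in period 5; the period trend gives I the larger value.
O > I: the two effects oppose for this pair; the down-group effect wins (1314 vs 1008 kJ/mol).
For reference (kJ/mol): O 1314, Ge 762, Sb 831, I 1008.
So from highest to lowest: O > I > Sb > Ge.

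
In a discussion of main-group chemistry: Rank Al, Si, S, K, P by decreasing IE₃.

K > S > Si > P > Al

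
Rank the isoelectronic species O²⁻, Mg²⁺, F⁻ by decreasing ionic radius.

O²⁻ > F⁻ > Mg²⁺

All of these have 10 electrons, so size is governed by nuclear charge alone: the more protons, the stronger the pull on the same electron cloud, and the smaller the ion.
Nuclear charges: Mg²⁺ (Z=12), F⁻ (Z=9), O²⁻ (Z=8).
Largest to smallest: O²⁻ > F⁻ > Mg²⁺.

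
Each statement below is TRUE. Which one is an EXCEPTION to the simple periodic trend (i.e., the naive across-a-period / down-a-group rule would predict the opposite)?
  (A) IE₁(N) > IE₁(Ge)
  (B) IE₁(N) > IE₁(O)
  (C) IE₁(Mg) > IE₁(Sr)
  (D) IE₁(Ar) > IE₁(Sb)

(B)

The general trend: first ionisation energy increases across a period and decreases down a group.
(A) N (period 2, group 15) vs Ge (period 4, group 14): the stated order agrees with the simple trend.
(B) N (period 2, group 15) vs O (period 2, group 16): the stated order contradicts the simple trend.
(C) Mg (period 3, group 2) vs Sr (period 5, group 2): the stated order agrees with the simple trend.
(D) Ar (period 3, group 18) vs Sb (period 5, group 15): the stated order agrees with the simple trend.
The exception is (B): pairing an electron in O's 2p⁴ costs repulsion energy, so O ionizes more easily than half-filled N (2p³).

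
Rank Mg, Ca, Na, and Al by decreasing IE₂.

The second ionization energy removes an electron from the +1 ion. For each element: Mg⁺ still has 1 valence electron; Ca⁺ still has 1 valence electron; Na⁺ is the bare [Ne] core; Al⁺ still has 2 valence electrons.
Core electrons are held far more tightly than valence electrons, so Na tops the IE_2 order.
Valence configurations: Mg⁺ [Ne]3s¹, Ca⁺ [Ar]4s¹, Al⁺ [Ne]3s².
The numbers (kJ/mol): Mg 1451, Ca 1145, Na 4562, Al 1817.
So the second ionization energies run Ca < Mg < Al < Na.

Na, Al, Mg, Ca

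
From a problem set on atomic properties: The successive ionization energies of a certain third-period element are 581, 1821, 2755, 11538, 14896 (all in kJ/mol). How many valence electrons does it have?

3

Look for the largest jump between consecutive ionization energies: IE4/IE3 ≈ 4.2, far larger than any earlier ratio.
That jump marks the point where a core electron is being removed. So the atom has 3 valence electrons.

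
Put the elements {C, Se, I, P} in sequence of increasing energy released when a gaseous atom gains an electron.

P < C < Se < I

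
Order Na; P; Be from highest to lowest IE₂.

After 1 electron has been removed, what remains? Na⁺ is the bare [Ne] core; P⁺ still has 4 valence electrons; Be⁺ still has 1 valence electron.
Pulling an electron out of a noble-gas core costs far more than removing a remaining valence electron, so Na sits at the high end of IE_2.
Valence configurations: P⁺ [Ne]3s²3p², Be⁺ [He]2s¹.
Approximate IE_2 values (kJ/mol): Na 4562, P 1907, Be 1757.
Hence IE_2: Be < P < Na.

Na > P > Be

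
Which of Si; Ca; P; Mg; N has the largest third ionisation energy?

Consider each +2 ion: Si²⁺ still has 2 valence electrons; Ca²⁺ is the bare [Ar] core; P²⁺ still has 3 valence electrons; Mg²⁺ is the bare [Ne] core; N²⁺ still has 3 valence electrons.
Core electrons are held far more tightly than valence electrons, so Ca and Mg top the IE_3 order.
Valence configurations: Si²⁺ [Ne]3s², P²⁺ [Ne]3s²3p¹, N²⁺ [He]2s²2p¹.
P²⁺ loses a lone 3p electron whereas Si²⁺ must break into a filled 3s² pair, so IE_3(Si) > IE_3(P) even though P has the higher nuclear charge.
Tabulated IE_3 (kJ/mol): Si 3232, Ca 4912, P 2914, Mg 7733, N 4578.
Putting it together, IE_3: P < Si < N < Ca < Mg.

Mg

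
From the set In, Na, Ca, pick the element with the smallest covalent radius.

In

Radius decreases left→right (rising Z_eff, same n) and increases top→bottom (higher n).
These sit on a diagonal, where the across-period and down-group effects partly cancel.
Na > In: the two effects oppose for this pair; the across-period effect wins (155 vs 142 pm).
Ca > Na: period and group pull opposite ways; the down-group shift dominates (171 vs 155 pm).
Tabulated atomic radius (pm): Na 155, Ca 171, In 142.
The smallest covalent radius among these belongs to In.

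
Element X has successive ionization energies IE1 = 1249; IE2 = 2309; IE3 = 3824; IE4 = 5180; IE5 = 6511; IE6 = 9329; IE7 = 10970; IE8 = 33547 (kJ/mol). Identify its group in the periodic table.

Group 17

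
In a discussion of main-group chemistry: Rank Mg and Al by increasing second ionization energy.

Mg < Al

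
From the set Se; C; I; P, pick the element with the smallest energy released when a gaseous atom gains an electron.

P

C is in period 2, group 14; P is in period 3, group 15; Se is in period 4, group 16; I is in period 5, group 17.
Electron affinity generally becomes more exothermic across a period toward the halogens and less exothermic down a group.
A diagonal step moves right (one effect) and down (the opposite effect) at once.
C > P: period and group pull opposite ways; the down-group shift dominates (122 vs 72 kJ/mol).
Se > C: period and group pull opposite ways; the across-period shift dominates (195 vs 122 kJ/mol).
I > Se: the two effects oppose for this pair; the across-period effect wins (295 vs 195 kJ/mol).
Approximate values (kJ/mol): C 122, P 72, Se 195, I 295.
The smallest energy released when a gaseous atom gains an electron among these belongs to P.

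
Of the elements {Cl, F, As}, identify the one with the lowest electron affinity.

F is in period 2, group 17; Cl is in period 3, group 17; As is in period 4, group 15.
Atoms with high Z_eff and room in the valence shell (especially the halogens) have the most exothermic electron affinities.
Neither a single period nor a single group — weigh both effects.
F > As: relative to As, both the across-period and down-group shifts push F's electron affinity up.
Cl > F: this pair runs against the simple trend — see the exception note.
Note the exception: Cl has a higher electron affinity than F, contrary to the simple trend — F's small 2p subshell makes the incoming electron feel strong e⁻–e⁻ repulsion, so Cl actually releases more energy on gaining an electron.
For reference (kJ/mol): F 328, Cl 349, As 78.
The lowest electron affinity among these belongs to As.

As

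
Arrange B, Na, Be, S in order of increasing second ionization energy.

IE_2 is the cost of taking one more electron from the +1 cation: B⁺ still has 2 valence electrons; Na⁺ is the bare [Ne] core; Be⁺ still has 1 valence electron; S⁺ still has 5 valence electrons.
Pulling an electron out of a noble-gas core costs far more than removing a remaining valence electron, so Na sits at the high end of IE_2.
Valence configurations: B⁺ [He]2s², Be⁺ [He]2s¹, S⁺ [Ne]3s²3p³.
Approximate IE_2 values (kJ/mol): B 2427, Na 4562, Be 1757, S 2252.
So the second ionization energies run Be < S < B < Na.

Be < S < B < Na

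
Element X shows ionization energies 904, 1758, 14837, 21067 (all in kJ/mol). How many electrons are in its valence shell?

Look for the largest jump between consecutive ionization energies: IE3/IE2 ≈ 8.4, far larger than any earlier ratio.
That jump marks the point where a core electron is being removed. So the atom has 2 valence electrons.

2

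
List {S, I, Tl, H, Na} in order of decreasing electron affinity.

I > S > H > Na > Tl

Atoms with high Z_eff and room in the valence shell (especially the halogens) have the most exothermic electron affinities.
These span different periods and groups, so the two trends combine.
Na > Tl: period and group pull opposite ways; the down-group shift dominates (53 vs 19 kJ/mol).
H > Na: H sits above Na in group 1, so the down-group effect alone puts H higher.
S > H: the two effects oppose for this pair; the across-period effect wins (200 vs 73 kJ/mol).
I > S: period and group pull opposite ways; the across-period shift dominates (295 vs 200 kJ/mol).
For reference (kJ/mol): H 73, Na 53, S 200, I 295, Tl 19.
So from highest to lowest: I > S > H > Na > Tl.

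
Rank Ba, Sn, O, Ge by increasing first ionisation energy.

O is in period 2, group 16; Ge is in period 4, group 14; Sn is in period 5, group 14; Ba is in period 6, group 2.
Across a period the outer electron is held more tightly (higher IE₁); down a group it sits in a higher shell, more shielded, and comes off more easily.
These span different periods and groups, so the two trends combine.
Sn > Ba: relative to Ba, both the across-period and down-group shifts push Sn's first ionization energy up.
Ge > Sn: Ge sits above Sn in group 14, so the down-group effect alone puts Ge higher.
O > Ge: both effects reinforce here, so O is clearly the higher of the two.
For reference (kJ/mol): O 1314, Ge 762, Sn 709, Ba 503.
So from lowest to highest: Ba < Sn < Ge < O.

Ba < Sn < Ge < O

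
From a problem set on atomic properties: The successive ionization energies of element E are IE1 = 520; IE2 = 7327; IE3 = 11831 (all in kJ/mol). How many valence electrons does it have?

1

Look for the largest jump between consecutive ionization energies: IE2/IE1 ≈ 14.1, far larger than any earlier ratio.
That jump marks the point where a core electron is being removed. So the atom has 1 valence electron.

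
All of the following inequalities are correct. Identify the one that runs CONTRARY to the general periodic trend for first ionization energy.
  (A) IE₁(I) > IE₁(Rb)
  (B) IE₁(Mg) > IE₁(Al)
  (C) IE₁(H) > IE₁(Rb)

The general trend: first ionization energy increases across a period and decreases down a group.
(A) I (period 5, group 17) vs Rb (period 5, group 1): the stated order agrees with the simple trend.
(B) Mg (period 3, group 2) vs Al (period 3, group 13): the stated order contradicts the simple trend.
(C) H (period 1, group 1) vs Rb (period 5, group 1): the stated order agrees with the simple trend.
The exception is (B): Al's single 3p electron is easier to remove than one from Mg's filled 3s².

(B)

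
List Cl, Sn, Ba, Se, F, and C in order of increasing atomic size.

C is in period 2, group 14; F is in period 2, group 17; Cl is in period 3, group 17; Se is in period 4, group 16; Sn is in period 5, group 14; Ba is in period 6, group 2.
Moving right in a period, electrons are added to the same shell under a stronger nuclear pull, so atoms get smaller; moving down, a new shell is opened and atoms get larger.
These span different periods and groups, so the two trends combine.
C > F: C lies to the left of F in period 2, so the across-period effect alone puts C larger.
Cl > C: period and group pull opposite ways; the down-group shift dominates (99 vs 75 pm).
Se > Cl: relative to Cl, both the across-period and down-group shifts push Se's atomic radius up.
Sn > Se: relative to Se, both the across-period and down-group shifts push Sn's atomic radius up.
Ba > Sn: relative to Sn, both the across-period and down-group shifts push Ba's atomic radius up.
For reference (pm): C 75, F 64, Cl 99, Se 116, Sn 140, Ba 196.
So from smallest to largest: F < C < Cl < Se < Sn < Ba.

F, C, Cl, Se, Sn, Ba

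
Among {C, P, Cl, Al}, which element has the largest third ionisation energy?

C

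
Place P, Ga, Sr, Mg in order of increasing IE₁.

Sr, Ga, Mg, P

Mg is in period 3, group 2; P is in period 3, group 15; Ga is in period 4, group 13; Sr is in period 5, group 2.
Removing the outermost electron gets harder across a period and easier down a group.
Neither a single period nor a single group — weigh both effects.
Ga > Sr: both effects reinforce here, so Ga is clearly the higher of the two.
Mg > Ga: the two effects oppose for this pair; the down-group effect wins (738 vs 579 kJ/mol).
P > Mg: P lies to the right of Mg in period 3, so the across-period effect alone puts P higher.
Tabulated first ionization energy (kJ/mol): Mg 738, P 1012, Ga 579, Sr 550.
So from lowest to highest: Sr < Ga < Mg < P.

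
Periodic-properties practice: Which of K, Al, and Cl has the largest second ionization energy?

After 1 electron has been removed, what remains? K⁺ is the bare [Ar] core; Al⁺ still has 2 valence electrons; Cl⁺ still has 6 valence electrons.
Breaking into a closed-shell core is much more expensive than removing a leftover valence electron — K has the largest IE_2 here.
Valence configurations: Al⁺ [Ne]3s², Cl⁺ [Ne]3s²3p⁴.
Approximate IE_2 values (kJ/mol): K 3052, Al 1817, Cl 2298.
Overall IE_2 order: Al < Cl < K.

K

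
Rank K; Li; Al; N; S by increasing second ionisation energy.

The second ionization energy removes an electron from the +1 ion. For each element: K⁺ is the bare [Ar] core; Li⁺ is the bare [He] core; Al⁺ still has 2 valence electrons; N⁺ still has 4 valence electrons; S⁺ still has 5 valence electrons.
Pulling an electron out of a noble-gas core costs far more than removing a remaining valence electron, so K and Li sit at the high end of IE_2.
Valence configurations: Al⁺ [Ne]3s², N⁺ [He]2s²2p², S⁺ [Ne]3s²3p³.
The numbers (kJ/mol): K 3052, Li 7298, Al 1817, N 2856, S 2252.
Putting it together, IE_2: Al < S < N < K < Li.

Al < S < N < K < Li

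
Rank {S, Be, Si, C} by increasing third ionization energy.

After 2 electrons have been removed, what remains? S²⁺ still has 4 valence electrons; Be²⁺ is the bare [He] core; Si²⁺ still has 2 valence electrons; C²⁺ still has 2 valence electrons.
Breaking into a closed-shell core is much more expensive than removing a leftover valence electron — Be has the largest IE_3 here.
Valence configurations: S²⁺ [Ne]3s²3p², Si²⁺ [Ne]3s², C²⁺ [He]2s².
Tabulated IE_3 (kJ/mol): S 3357, Be 14849, Si 3232, C 4620.
So the third ionization energies run Si < S < C < Be.

Si < S < C < Be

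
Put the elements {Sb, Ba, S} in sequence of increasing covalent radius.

Moving right in a period, electrons are added to the same shell under a stronger nuclear pull, so atoms get smaller; moving down, a new shell is opened and atoms get larger.
Neither a single period nor a single group — weigh both effects.
Sb > S: both effects reinforce here, so Sb is clearly the larger of the two.
Ba > Sb: both effects reinforce here, so Ba is clearly the larger of the two.
Approximate values (pm): S 103, Sb 140, Ba 196.
So from smallest to largest: S < Sb < Ba.

S < Sb < Ba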